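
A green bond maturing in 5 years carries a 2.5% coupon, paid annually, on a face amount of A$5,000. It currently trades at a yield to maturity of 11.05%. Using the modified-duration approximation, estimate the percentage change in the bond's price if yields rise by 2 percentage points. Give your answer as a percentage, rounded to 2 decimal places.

-8.47%

Periodic yield y = 0.1105. Modified duration first:
  t   CF        PV=CF/(1+0.1105)^t    t·PV
  1       125.00       112.5619       112.5619
  2       125.00       101.3615       202.7229
  3       125.00        91.2755       273.8266
  4       125.00        82.1932       328.7727
  5     5,125.00     3,034.5972    15,172.9861
  Σ                  3,421.9893    16,090.8702
P = 3,421.9893; D_Mac = 4.70220 yrs; D_mod = 4.70220/(1+0.1105) = 4.23431 yrs.
ΔP/P ≈ -D_mod · Δy = -4.23431 × (+0.02) = -0.084686 = -8.4686%.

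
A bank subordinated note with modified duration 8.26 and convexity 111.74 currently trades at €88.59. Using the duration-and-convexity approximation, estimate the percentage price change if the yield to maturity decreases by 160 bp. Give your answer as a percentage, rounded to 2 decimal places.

+14.65%

Duration effect: -D_mod·Δy = -8.26 × (-0.016) = +0.132160
Convexity effect: ½·C·(Δy)² = 0.5 × 111.74 × (-0.016)² = +0.01430272
ΔP/P ≈ +0.132160 + 0.01430272 = +0.14646272
= +14.646272%.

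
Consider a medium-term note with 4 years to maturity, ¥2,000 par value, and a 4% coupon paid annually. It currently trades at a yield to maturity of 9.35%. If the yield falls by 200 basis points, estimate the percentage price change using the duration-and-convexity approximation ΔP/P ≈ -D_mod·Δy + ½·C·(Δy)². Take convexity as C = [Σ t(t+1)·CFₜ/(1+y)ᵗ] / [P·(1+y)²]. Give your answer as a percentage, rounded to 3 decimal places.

+7.165%

With y = 0.0935:
  t   CF        PV=CF/(1+0.0935)^t    t·PV        t(t+1)·PV
  1        80.00        73.1596        73.1596         146.3192
  2        80.00        66.9041       133.8081         401.4243
  3        80.00        61.1834       183.5502         734.2008
  4     2,080.00     1,454.7494     5,818.9976      29,094.9879
  Σ                  1,655.9964     6,209.5155      30,376.9322
P = 1,655.9964; D_Mac = 3.74972 yrs; D_mod = 3.42910 yrs; C = 15.34076.
Duration effect: -3.42910 × (-0.02) = +0.068582
Convexity effect: 0.5 × 15.34076 × (-0.02)² = +0.0030682
ΔP/P ≈ +0.068582 + 0.0030682 = +0.071650 = +7.1650%.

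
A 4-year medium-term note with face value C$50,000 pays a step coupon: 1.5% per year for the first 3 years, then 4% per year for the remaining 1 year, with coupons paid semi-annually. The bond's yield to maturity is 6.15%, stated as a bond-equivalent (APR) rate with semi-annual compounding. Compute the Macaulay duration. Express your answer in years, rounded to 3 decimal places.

Periodic yield y = 0.03075. Discount each cash flow and weight by its period:
  t   CF        PV=CF/(1+0.03075)^t    t·PV
  1       375.00       363.8128       363.8128
  2       375.00       352.9593       705.9185
  3       375.00       342.4296     1,027.2887
  4       375.00       332.2140     1,328.8559
  5       375.00       322.3032     1,611.5158
  6       375.00       312.6880     1,876.1280
  7     1,000.00       808.9592     5,662.7141
  8    51,000.00    40,026.1140   320,208.9123
  Σ                 42,861.4799   332,785.1459
Price P = Σ PV = 42,861.4799.
Macaulay duration = Σ(t·PV) / P = 332,785.1459 / 42,861.4799 = 7.76420 half-year periods.
In years: 7.76420 / 2 = 3.88210 years.

3.882 years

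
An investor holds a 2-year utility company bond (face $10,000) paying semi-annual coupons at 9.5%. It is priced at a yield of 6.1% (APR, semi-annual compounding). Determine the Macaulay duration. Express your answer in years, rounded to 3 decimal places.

Periodic yield y = 0.0305. Discount each cash flow and weight by its period:
  t   CF        PV=CF/(1+0.0305)^t    t·PV
  1       475.00       460.9413       460.9413
  2       475.00       447.2987       894.5974
  3       475.00       434.0599     1,302.1796
  4    10,475.00     9,288.8521    37,155.4083
  Σ                 10,631.1519    39,813.1266
Price P = Σ PV = 10,631.1519.
Macaulay duration = Σ(t·PV) / P = 39,813.1266 / 10,631.1519 = 3.74495 half-year periods.
In years: 3.74495 / 2 = 1.87247 years.

1.872 years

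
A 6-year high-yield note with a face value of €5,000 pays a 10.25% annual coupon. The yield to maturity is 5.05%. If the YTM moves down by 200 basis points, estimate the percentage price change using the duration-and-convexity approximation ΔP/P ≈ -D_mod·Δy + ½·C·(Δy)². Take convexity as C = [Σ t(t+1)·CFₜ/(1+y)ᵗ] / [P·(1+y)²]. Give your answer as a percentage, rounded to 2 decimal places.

+9.93%

With y = 0.0505:
  t   CF        PV=CF/(1+0.0505)^t    t·PV        t(t+1)·PV
  1       512.50       487.8629       487.8629         975.7258
  2       512.50       464.4102       928.8204       2,786.4612
  3       512.50       442.0849     1,326.2548       5,305.0190
  4       512.50       420.8329     1,683.3314       8,416.6572
  5       512.50       400.6024     2,003.0122      12,018.0731
  6     5,512.50     4,101.7790    24,610.6743     172,274.7199
  Σ                  6,317.5724    31,039.9560     201,776.6563
P = 6,317.5724; D_Mac = 4.91327 yrs; D_mod = 4.67708 yrs; C = 28.94200.
Duration effect: -4.67708 × (-0.02) = +0.093542
Convexity effect: 0.5 × 28.94200 × (-0.02)² = +0.0057884
ΔP/P ≈ +0.093542 + 0.0057884 = +0.099330 = +9.9330%.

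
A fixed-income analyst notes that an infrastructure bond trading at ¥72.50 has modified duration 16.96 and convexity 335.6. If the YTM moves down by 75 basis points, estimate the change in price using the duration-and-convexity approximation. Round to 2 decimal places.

+¥9.91

Duration effect: -D_mod·Δy = -16.96 × (-0.0075) = +0.127200
Convexity effect: ½·C·(Δy)² = 0.5 × 335.6 × (-0.0075)² = +0.00943875
ΔP/P ≈ +0.127200 + 0.00943875 = +0.13663875
ΔP ≈ 72.50 × (+0.13663875) = +9.906309375.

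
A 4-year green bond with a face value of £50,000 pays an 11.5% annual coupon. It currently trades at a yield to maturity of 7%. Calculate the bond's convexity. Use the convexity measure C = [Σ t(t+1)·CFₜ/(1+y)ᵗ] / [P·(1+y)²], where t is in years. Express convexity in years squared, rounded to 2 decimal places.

14.37

With y = 0.07:
  t   CF        PV=CF/(1+0.07)^t    t·PV        t(t+1)·PV
  1     5,750.00     5,373.8318     5,373.8318      10,747.6636
  2     5,750.00     5,022.2727    10,044.5454      30,133.6361
  3     5,750.00     4,693.7128    14,081.1384      56,324.5535
  4    55,750.00    42,531.4081   170,125.6323     850,628.1614
  Σ                 57,621.2253   199,625.1478     947,834.0146
P = 57,621.2253.
Convexity = Σ t(t+1)·PV / [P·(1+y)²] = 947,834.0146 / (57,621.2253 × 1.144900) = 14.36753.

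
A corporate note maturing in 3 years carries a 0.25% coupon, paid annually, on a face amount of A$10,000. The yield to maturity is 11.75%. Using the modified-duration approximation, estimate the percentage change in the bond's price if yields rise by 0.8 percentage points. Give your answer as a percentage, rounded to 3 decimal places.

-2.141%

Periodic yield y = 0.1175. Modified duration first:
  t   CF        PV=CF/(1+0.1175)^t    t·PV
  1        25.00        22.3714        22.3714
  2        25.00        20.0191        40.0382
  3    10,025.00     7,183.5941    21,550.7823
  Σ                  7,225.9846    21,613.1919
P = 7,225.9846; D_Mac = 2.99104 yrs; D_mod = 2.99104/(1+0.1175) = 2.67654 yrs.
ΔP/P ≈ -D_mod · Δy = -2.67654 × (+0.008) = -0.021412 = -2.1412%.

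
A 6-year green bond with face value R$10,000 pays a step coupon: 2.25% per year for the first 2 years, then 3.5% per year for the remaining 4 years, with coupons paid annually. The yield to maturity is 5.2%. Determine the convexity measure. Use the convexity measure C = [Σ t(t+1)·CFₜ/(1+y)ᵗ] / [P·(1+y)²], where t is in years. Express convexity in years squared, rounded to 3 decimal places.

With y = 0.052:
  t   CF        PV=CF/(1+0.052)^t    t·PV        t(t+1)·PV
  1       225.00       213.8783       213.8783         427.7567
  2       225.00       203.3064       406.6128       1,219.8384
  3       350.00       300.6220       901.8661       3,607.4645
  4       350.00       285.7624     1,143.0496       5,715.2480
  5       350.00       271.6373     1,358.1863       8,149.1179
  6    10,350.00     7,635.6482    45,813.8892     320,697.2245
  Σ                  8,910.8546    49,837.4824     339,816.6499
P = 8,910.8546.
Convexity = Σ t(t+1)·PV / [P·(1+y)²] = 339,816.6499 / (8,910.8546 × 1.106704) = 34.45830.

34.458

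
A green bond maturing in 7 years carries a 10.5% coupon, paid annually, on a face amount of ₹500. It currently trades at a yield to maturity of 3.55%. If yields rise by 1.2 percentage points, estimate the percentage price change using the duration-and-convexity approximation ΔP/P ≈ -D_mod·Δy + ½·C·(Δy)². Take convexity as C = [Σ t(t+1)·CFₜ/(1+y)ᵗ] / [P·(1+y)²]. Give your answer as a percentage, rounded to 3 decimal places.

With y = 0.0355:
  t   CF        PV=CF/(1+0.0355)^t    t·PV        t(t+1)·PV
  1        52.50        50.7001        50.7001         101.4003
  2        52.50        48.9620        97.9240         293.7720
  3        52.50        47.2834       141.8503         567.4012
  4        52.50        45.6624       182.6497         913.2483
  5        52.50        44.0970       220.4849       1,322.9092
  6        52.50        42.5852       255.5112       1,788.5784
  7       552.50       432.7943     3,029.5603      24,236.4823
  Σ                    712.0845     3,978.6805      29,223.7917
P = 712.0845; D_Mac = 5.58737 yrs; D_mod = 5.39582 yrs; C = 38.27409.
Duration effect: -5.39582 × (+0.012) = -0.064750
Convexity effect: 0.5 × 38.27409 × (0.012)² = +0.0027557
ΔP/P ≈ -0.064750 + 0.0027557 = -0.061994 = -6.1994%.

-6.199%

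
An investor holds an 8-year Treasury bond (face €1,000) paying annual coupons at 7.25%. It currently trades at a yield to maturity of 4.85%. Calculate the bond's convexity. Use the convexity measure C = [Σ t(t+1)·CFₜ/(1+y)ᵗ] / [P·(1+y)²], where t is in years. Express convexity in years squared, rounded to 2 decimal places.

49.00

With y = 0.0485:
  t   CF        PV=CF/(1+0.0485)^t    t·PV        t(t+1)·PV
  1        72.50        69.1464        69.1464         138.2928
  2        72.50        65.9479       131.8959         395.6876
  3        72.50        62.8974       188.6922         754.7688
  4        72.50        59.9880       239.9519       1,199.7597
  5        72.50        57.2131       286.0657       1,716.3944
  6        72.50        54.5667       327.4000       2,291.7999
  7        72.50        52.0426       364.2982       2,914.3854
  8     1,072.50       734.2599     5,874.0794      52,866.7142
  Σ                  1,156.0620     7,481.5296      62,277.8028
P = 1,156.0620.
Convexity = Σ t(t+1)·PV / [P·(1+y)²] = 62,277.8028 / (1,156.0620 × 1.099352) = 49.00217.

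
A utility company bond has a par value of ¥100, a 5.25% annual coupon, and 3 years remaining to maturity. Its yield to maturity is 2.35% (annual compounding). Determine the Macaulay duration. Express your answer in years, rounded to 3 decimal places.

2.859 years

Periodic yield y = 0.0235. Discount each cash flow and weight by its year:
  t   CF        PV=CF/(1+0.0235)^t    t·PV
  1         5.25         5.1295         5.1295
  2         5.25         5.0117        10.0234
  3       105.25        98.1654       294.4963
  Σ                    108.3066       309.6491
Price P = Σ PV = 108.3066.
Macaulay duration = Σ(t·PV) / P = 309.6491 / 108.3066 = 2.85901 years.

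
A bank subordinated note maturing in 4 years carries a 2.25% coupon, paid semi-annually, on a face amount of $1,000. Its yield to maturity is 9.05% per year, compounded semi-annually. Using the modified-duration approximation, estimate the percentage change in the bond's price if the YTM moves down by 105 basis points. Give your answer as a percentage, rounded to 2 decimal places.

+3.84%

Periodic yield y = 0.04525. Modified duration first:
  t   CF        PV=CF/(1+0.04525)^t    t·PV
  1        11.25        10.7630        10.7630
  2        11.25        10.2970        20.5941
  3        11.25         9.8513        29.5538
  4        11.25         9.4248        37.6992
  5        11.25         9.0168        45.0839
  6        11.25         8.6264        51.7586
  7        11.25         8.2530        57.7709
  8     1,011.25       709.7365     5,677.8918
  Σ                    775.9688     5,931.1153
P = 775.9688; D_Mac = 7.64350 half-year periods = 3.82175 yrs; D_mod = 3.82175/(1+0.04525) = 3.65630 yrs.
ΔP/P ≈ -D_mod · Δy = -3.65630 × (-0.0105) = +0.038391 = +3.8391%.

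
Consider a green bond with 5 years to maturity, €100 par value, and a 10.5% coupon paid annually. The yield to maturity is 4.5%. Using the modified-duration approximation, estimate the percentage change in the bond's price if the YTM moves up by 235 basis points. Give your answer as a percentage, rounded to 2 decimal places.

-9.53%

Periodic yield y = 0.045. Modified duration first:
  t   CF        PV=CF/(1+0.045)^t    t·PV
  1        10.50        10.0478        10.0478
  2        10.50         9.6152        19.2303
  3        10.50         9.2011        27.6033
  4        10.50         8.8049        35.2196
  5       110.50        88.6708       443.3542
  Σ                    126.3399       535.4553
P = 126.3399; D_Mac = 4.23821 yrs; D_mod = 4.23821/(1+0.045) = 4.05571 yrs.
ΔP/P ≈ -D_mod · Δy = -4.05571 × (+0.0235) = -0.095309 = -9.5309%.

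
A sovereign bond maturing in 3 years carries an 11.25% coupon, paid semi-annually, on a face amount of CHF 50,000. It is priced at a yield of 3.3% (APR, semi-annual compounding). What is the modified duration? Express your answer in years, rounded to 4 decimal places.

2.6252 years

Periodic yield y = 0.0165. First find Macaulay duration:
  t   CF        PV=CF/(1+0.0165)^t    t·PV
  1     2,812.50     2,766.8470     2,766.8470
  2     2,812.50     2,721.9351     5,443.8702
  3     2,812.50     2,677.7522     8,033.2566
  4     2,812.50     2,634.2865    10,537.1458
  5     2,812.50     2,591.5263    12,957.6314
  6    52,812.50    47,873.1967   287,239.1804
  Σ                 61,265.5438   326,977.9314
P = 61,265.5438; Macaulay duration = 326,977.9314 / 61,265.5438 = 5.33706 half-year periods = 2.66853 years.
Modified duration = D_Mac / (1 + y) = 2.66853 / 1.0165 = 2.62521 years.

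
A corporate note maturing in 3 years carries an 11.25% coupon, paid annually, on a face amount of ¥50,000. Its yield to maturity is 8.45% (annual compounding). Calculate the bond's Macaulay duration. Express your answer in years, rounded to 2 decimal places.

2.72 years

Periodic yield y = 0.0845. Discount each cash flow and weight by its year:
  t   CF        PV=CF/(1+0.0845)^t    t·PV
  1     5,625.00     5,186.7220     5,186.7220
  2     5,625.00     4,782.5929     9,565.1858
  3    55,625.00    43,609.5249   130,828.5746
  Σ                 53,578.8397   145,580.4824
Price P = Σ PV = 53,578.8397.
Macaulay duration = Σ(t·PV) / P = 145,580.4824 / 53,578.8397 = 2.71713 years.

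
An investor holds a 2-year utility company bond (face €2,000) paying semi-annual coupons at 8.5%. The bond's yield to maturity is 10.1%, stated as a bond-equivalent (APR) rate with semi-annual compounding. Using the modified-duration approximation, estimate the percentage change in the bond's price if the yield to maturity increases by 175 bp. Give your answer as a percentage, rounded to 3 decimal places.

-3.130%

Periodic yield y = 0.0505. Modified duration first:
  t   CF        PV=CF/(1+0.0505)^t    t·PV
  1        85.00        80.9139        80.9139
  2        85.00        77.0241       154.0483
  3        85.00        73.3214       219.9642
  4     2,085.00     1,712.0712     6,848.2850
  Σ                  1,943.3306     7,303.2113
P = 1,943.3306; D_Mac = 3.75809 half-year periods = 1.87904 yrs; D_mod = 1.87904/(1+0.0505) = 1.78871 yrs.
ΔP/P ≈ -D_mod · Δy = -1.78871 × (+0.0175) = -0.031303 = -3.1303%.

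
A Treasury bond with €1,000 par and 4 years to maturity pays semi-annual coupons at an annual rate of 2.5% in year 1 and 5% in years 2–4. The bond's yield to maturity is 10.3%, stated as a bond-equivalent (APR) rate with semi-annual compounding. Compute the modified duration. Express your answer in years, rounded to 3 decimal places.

Periodic yield y = 0.0515. First find Macaulay duration:
  t   CF        PV=CF/(1+0.0515)^t    t·PV
  1        12.50        11.8878        11.8878
  2        12.50        11.3055        22.6111
  3        25.00        21.5036        64.5109
  4        25.00        20.4505        81.8018
  5        25.00        19.4488        97.2442
  6        25.00        18.4963       110.9777
  7        25.00        17.5904       123.1326
  8     1,025.00       685.8824     5,487.0591
  Σ                    806.5653     5,999.2252
P = 806.5653; Macaulay duration = 5,999.2252 / 806.5653 = 7.43799 half-year periods = 3.71900 years.
Modified duration = D_Mac / (1 + y) = 3.71900 / 1.0515 = 3.53685 years.

3.537 years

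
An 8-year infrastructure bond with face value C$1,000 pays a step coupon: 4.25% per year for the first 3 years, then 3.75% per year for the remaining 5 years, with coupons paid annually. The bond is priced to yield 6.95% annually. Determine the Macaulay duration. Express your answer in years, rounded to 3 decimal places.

Periodic yield y = 0.0695. Discount each cash flow and weight by its year:
  t   CF        PV=CF/(1+0.0695)^t    t·PV
  1        42.50        39.7382        39.7382
  2        42.50        37.1559        74.3117
  3        42.50        34.7413       104.2240
  4        37.50        28.6621       114.6484
  5        37.50        26.7995       133.9977
  6        37.50        25.0580       150.3480
  7        37.50        23.4296       164.0075
  8     1,037.50       606.0965     4,848.7722
  Σ                    821.6812     5,630.0478
Price P = Σ PV = 821.6812.
Macaulay duration = Σ(t·PV) / P = 5,630.0478 / 821.6812 = 6.85186 years.

6.852 years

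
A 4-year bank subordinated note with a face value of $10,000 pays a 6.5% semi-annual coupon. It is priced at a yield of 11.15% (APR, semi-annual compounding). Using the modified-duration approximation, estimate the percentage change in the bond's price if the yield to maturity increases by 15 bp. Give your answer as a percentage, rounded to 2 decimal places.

Periodic yield y = 0.05575. Modified duration first:
  t   CF        PV=CF/(1+0.05575)^t    t·PV
  1       325.00       307.8380       307.8380
  2       325.00       291.5823       583.1646
  3       325.00       276.1850       828.5550
  4       325.00       261.6008     1,046.4030
  5       325.00       247.7867     1,238.9333
  6       325.00       234.7020     1,408.2121
  7       325.00       222.3083     1,556.1583
  8    10,325.00     6,689.6183    53,516.9466
  Σ                  8,531.6214    60,486.2109
P = 8,531.6214; D_Mac = 7.08965 half-year periods = 3.54483 yrs; D_mod = 3.54483/(1+0.05575) = 3.35764 yrs.
ΔP/P ≈ -D_mod · Δy = -3.35764 × (+0.0015) = -0.005036 = -0.5036%.

-0.50%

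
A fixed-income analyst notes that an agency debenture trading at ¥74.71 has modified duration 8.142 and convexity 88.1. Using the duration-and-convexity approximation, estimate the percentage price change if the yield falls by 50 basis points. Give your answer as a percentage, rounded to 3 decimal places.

Duration effect: -D_mod·Δy = -8.142 × (-0.005) = +0.040710
Convexity effect: ½·C·(Δy)² = 0.5 × 88.1 × (-0.005)² = +0.00110125
ΔP/P ≈ +0.040710 + 0.00110125 = +0.04181125
= +4.181125%.

+4.181%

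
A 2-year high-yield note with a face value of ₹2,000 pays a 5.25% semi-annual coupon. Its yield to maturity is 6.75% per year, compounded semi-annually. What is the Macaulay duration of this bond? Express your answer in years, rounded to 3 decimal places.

1.923 years

Periodic yield y = 0.03375. Discount each cash flow and weight by its period:
  t   CF        PV=CF/(1+0.03375)^t    t·PV
  1        52.50        50.7860        50.7860
  2        52.50        49.1279        98.2558
  3        52.50        47.5240       142.5719
  4     2,052.50     1,797.3021     7,189.2083
  Σ                  1,944.7399     7,480.8220
Price P = Σ PV = 1,944.7399.
Macaulay duration = Σ(t·PV) / P = 7,480.8220 / 1,944.7399 = 3.84670 half-year periods.
In years: 3.84670 / 2 = 1.92335 years.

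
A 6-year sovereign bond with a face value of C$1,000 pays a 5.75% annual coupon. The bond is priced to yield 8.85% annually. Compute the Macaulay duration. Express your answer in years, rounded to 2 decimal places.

5.17 years

Periodic yield y = 0.0885. Discount each cash flow and weight by its year:
  t   CF        PV=CF/(1+0.0885)^t    t·PV
  1        57.50        52.8250        52.8250
  2        57.50        48.5301        97.0602
  3        57.50        44.5844       133.7531
  4        57.50        40.9594       163.8378
  5        57.50        37.6293       188.1463
  6     1,057.50       635.7843     3,814.7056
  Σ                    860.3124     4,450.3279
Price P = Σ PV = 860.3124.
Macaulay duration = Σ(t·PV) / P = 4,450.3279 / 860.3124 = 5.17292 years.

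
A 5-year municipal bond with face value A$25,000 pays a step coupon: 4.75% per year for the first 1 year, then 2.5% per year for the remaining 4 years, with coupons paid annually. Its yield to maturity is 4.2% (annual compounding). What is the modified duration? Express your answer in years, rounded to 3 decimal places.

Periodic yield y = 0.042. First find Macaulay duration:
  t   CF        PV=CF/(1+0.042)^t    t·PV
  1     1,187.50     1,139.6353     1,139.6353
  2       625.00       575.6315     1,151.2631
  3       625.00       552.4295     1,657.2885
  4       625.00       530.1627     2,120.6507
  5    25,625.00    20,860.5272   104,302.6358
  Σ                 23,658.3862   110,371.4734
P = 23,658.3862; Macaulay duration = 110,371.4734 / 23,658.3862 = 4.66522 years.
Modified duration = D_Mac / (1 + y) = 4.66522 / 1.042 = 4.47717 years.

4.477 years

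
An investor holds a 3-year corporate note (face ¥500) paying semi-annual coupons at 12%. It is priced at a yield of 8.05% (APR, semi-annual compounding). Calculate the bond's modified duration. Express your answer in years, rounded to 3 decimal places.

Periodic yield y = 0.04025. First find Macaulay duration:
  t   CF        PV=CF/(1+0.04025)^t    t·PV
  1        30.00        28.8392        28.8392
  2        30.00        27.7234        55.4467
  3        30.00        26.6507        79.9520
  4        30.00        25.6195       102.4779
  5        30.00        24.6282       123.1410
  6       530.00       418.2631     2,509.5784
  Σ                    551.7240     2,899.4353
P = 551.7240; Macaulay duration = 2,899.4353 / 551.7240 = 5.25523 half-year periods = 2.62761 years.
Modified duration = D_Mac / (1 + y) = 2.62761 / 1.04025 = 2.52594 years.

2.526 years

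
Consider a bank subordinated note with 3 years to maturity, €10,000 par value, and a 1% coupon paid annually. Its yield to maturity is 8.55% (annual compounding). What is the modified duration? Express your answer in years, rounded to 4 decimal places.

2.7330 years

Periodic yield y = 0.0855. First find Macaulay duration:
  t   CF        PV=CF/(1+0.0855)^t    t·PV
  1       100.00        92.1234        92.1234
  2       100.00        84.8673       169.7346
  3    10,100.00     7,896.4500    23,689.3500
  Σ                  8,073.4407    23,951.2081
P = 8,073.4407; Macaulay duration = 23,951.2081 / 8,073.4407 = 2.96667 years.
Modified duration = D_Mac / (1 + y) = 2.96667 / 1.0855 = 2.73300 years.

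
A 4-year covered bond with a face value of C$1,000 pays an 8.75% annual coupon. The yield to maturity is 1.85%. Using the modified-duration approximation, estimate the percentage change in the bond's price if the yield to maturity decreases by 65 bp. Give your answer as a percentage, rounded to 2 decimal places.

Periodic yield y = 0.0185. Modified duration first:
  t   CF        PV=CF/(1+0.0185)^t    t·PV
  1        87.50        85.9107        85.9107
  2        87.50        84.3502       168.7003
  3        87.50        82.8180       248.4541
  4     1,087.50     1,010.6136     4,042.4543
  Σ                  1,263.6925     4,545.5195
P = 1,263.6925; D_Mac = 3.59701 yrs; D_mod = 3.59701/(1+0.0185) = 3.53168 yrs.
ΔP/P ≈ -D_mod · Δy = -3.53168 × (-0.0065) = +0.022956 = +2.2956%.

+2.30%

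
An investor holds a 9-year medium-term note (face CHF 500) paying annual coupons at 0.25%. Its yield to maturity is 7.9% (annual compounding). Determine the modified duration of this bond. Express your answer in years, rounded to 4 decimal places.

Periodic yield y = 0.079. First find Macaulay duration:
  t   CF        PV=CF/(1+0.079)^t    t·PV
  1         1.25         1.1585         1.1585
  2         1.25         1.0737         2.1473
  3         1.25         0.9951         2.9852
  4         1.25         0.9222         3.6888
  5         1.25         0.8547         4.2734
  6         1.25         0.7921         4.7526
  7         1.25         0.7341         5.1388
  8         1.25         0.6804         5.4429
  9       501.25       252.8491     2,275.6417
  Σ                    260.0597     2,305.2291
P = 260.0597; Macaulay duration = 2,305.2291 / 260.0597 = 8.86423 years.
Modified duration = D_Mac / (1 + y) = 8.86423 / 1.079 = 8.21523 years.

8.2152 years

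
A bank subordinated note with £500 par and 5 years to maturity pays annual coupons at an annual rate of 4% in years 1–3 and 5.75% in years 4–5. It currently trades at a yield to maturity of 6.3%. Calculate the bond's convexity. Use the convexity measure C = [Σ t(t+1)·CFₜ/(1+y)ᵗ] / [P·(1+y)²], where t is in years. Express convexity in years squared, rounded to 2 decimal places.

23.74

With y = 0.063:
  t   CF        PV=CF/(1+0.063)^t    t·PV        t(t+1)·PV
  1        20.00        18.8147        18.8147          37.6294
  2        20.00        17.6996        35.3992         106.1976
  3        20.00        16.6506        49.9518         199.8073
  4        28.75        22.5167        90.0668         450.3341
  5       528.75       389.5687     1,947.8435      11,687.0610
  Σ                    465.2503     2,142.0760      12,481.0294
P = 465.2503.
Convexity = Σ t(t+1)·PV / [P·(1+y)²] = 12,481.0294 / (465.2503 × 1.129969) = 23.74090.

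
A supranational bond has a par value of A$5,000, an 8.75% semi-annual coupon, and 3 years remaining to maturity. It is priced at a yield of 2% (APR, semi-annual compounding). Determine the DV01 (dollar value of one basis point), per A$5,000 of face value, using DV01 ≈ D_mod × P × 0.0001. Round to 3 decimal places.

Periodic yield y = 0.01.
  t   CF        PV=CF/(1+0.01)^t    t·PV
  1       218.75       216.5842       216.5842
  2       218.75       214.4398       428.8795
  3       218.75       212.3166       636.9498
  4       218.75       210.2145       840.8578
  5       218.75       208.1331     1,040.6656
  6     5,218.75     4,916.2986    29,497.7914
  Σ                  5,977.9867    32,661.7283
P = 5,977.9867; D_Mac = 5.46367 half-year periods = 2.73183 yrs; D_mod = 2.70479 yrs.
DV01 ≈ 2.70479 × 5,977.9867 × 0.0001 = 1.616917.

A$1.617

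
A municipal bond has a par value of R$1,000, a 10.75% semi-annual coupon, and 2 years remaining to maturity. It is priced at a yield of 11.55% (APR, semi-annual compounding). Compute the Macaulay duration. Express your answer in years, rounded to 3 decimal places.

Periodic yield y = 0.05775. Discount each cash flow and weight by its period:
  t   CF        PV=CF/(1+0.05775)^t    t·PV
  1        53.75        50.8154        50.8154
  2        53.75        48.0410        96.0821
  3        53.75        45.4181       136.2544
  4     1,053.75       841.7933     3,367.1731
  Σ                    986.0679     3,650.3250
Price P = Σ PV = 986.0679.
Macaulay duration = Σ(t·PV) / P = 3,650.3250 / 986.0679 = 3.70190 half-year periods.
In years: 3.70190 / 2 = 1.85095 years.

1.851 years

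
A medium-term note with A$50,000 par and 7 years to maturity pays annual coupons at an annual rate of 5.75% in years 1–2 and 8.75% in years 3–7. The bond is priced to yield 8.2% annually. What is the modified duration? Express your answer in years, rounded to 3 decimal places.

5.328 years

Periodic yield y = 0.082. First find Macaulay duration:
  t   CF        PV=CF/(1+0.082)^t    t·PV
  1     2,875.00     2,657.1165     2,657.1165
  2     2,875.00     2,455.7453     4,911.4907
  3     4,375.00     3,453.7928    10,361.3783
  4     4,375.00     3,192.0451    12,768.1803
  5     4,375.00     2,950.1341    14,750.6704
  6     4,375.00     2,726.5564    16,359.3387
  7    54,375.00    31,319.0402   219,233.2816
  Σ                 48,754.4304   281,041.4563
P = 48,754.4304; Macaulay duration = 281,041.4563 / 48,754.4304 = 5.76443 years.
Modified duration = D_Mac / (1 + y) = 5.76443 / 1.082 = 5.32757 years.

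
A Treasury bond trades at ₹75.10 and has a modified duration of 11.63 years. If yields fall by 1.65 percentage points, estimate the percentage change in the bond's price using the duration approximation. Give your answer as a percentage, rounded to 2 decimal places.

Duration approximation: ΔP/P ≈ -D_mod · Δy = -11.63 × (-0.0165) = +0.191895.
As a percentage: +19.1895%.

+19.19%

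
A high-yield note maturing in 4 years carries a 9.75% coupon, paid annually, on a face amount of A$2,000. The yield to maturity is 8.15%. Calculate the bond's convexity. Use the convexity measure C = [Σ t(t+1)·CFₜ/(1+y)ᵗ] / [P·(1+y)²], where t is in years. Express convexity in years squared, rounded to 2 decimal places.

With y = 0.0815:
  t   CF        PV=CF/(1+0.0815)^t    t·PV        t(t+1)·PV
  1       195.00       180.3051       180.3051         360.6103
  2       195.00       166.7176       333.4353       1,000.3059
  3       195.00       154.1541       462.4623       1,849.8490
  4     2,195.00     1,604.4583     6,417.8331      32,089.1656
  Σ                  2,105.6351     7,394.0358      35,299.9308
P = 2,105.6351.
Convexity = Σ t(t+1)·PV / [P·(1+y)²] = 35,299.9308 / (2,105.6351 × 1.169642) = 14.33302.

14.33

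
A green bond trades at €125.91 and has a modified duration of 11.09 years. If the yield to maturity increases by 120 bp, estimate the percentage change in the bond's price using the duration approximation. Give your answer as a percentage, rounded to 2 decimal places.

Duration approximation: ΔP/P ≈ -D_mod · Δy = -11.09 × (+0.012) = -0.133080.
As a percentage: -13.3080%.

-13.31%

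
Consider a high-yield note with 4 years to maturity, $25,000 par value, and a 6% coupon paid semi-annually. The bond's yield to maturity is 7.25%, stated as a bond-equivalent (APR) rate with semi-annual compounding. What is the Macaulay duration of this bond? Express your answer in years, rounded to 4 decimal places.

Periodic yield y = 0.03625. Discount each cash flow and weight by its period:
  t   CF        PV=CF/(1+0.03625)^t    t·PV
  1       750.00       723.7636       723.7636
  2       750.00       698.4449     1,396.8899
  3       750.00       674.0120     2,022.0360
  4       750.00       650.4338     2,601.7351
  5       750.00       627.6804     3,138.4018
  6       750.00       605.7229     3,634.3375
  7       750.00       584.5336     4,091.7350
  8    25,750.00    19,366.9346   154,935.4764
  Σ                 23,931.5257   172,544.3753
Price P = Σ PV = 23,931.5257.
Macaulay duration = Σ(t·PV) / P = 172,544.3753 / 23,931.5257 = 7.20992 half-year periods.
In years: 7.20992 / 2 = 3.60496 years.

3.6050 years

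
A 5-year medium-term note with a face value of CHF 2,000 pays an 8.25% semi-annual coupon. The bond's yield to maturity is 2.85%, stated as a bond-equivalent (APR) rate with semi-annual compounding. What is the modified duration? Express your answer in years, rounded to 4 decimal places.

4.2344 years

Periodic yield y = 0.01425. First find Macaulay duration:
  t   CF        PV=CF/(1+0.01425)^t    t·PV
  1        82.50        81.3409        81.3409
  2        82.50        80.1981       160.3961
  3        82.50        79.0713       237.2139
  4        82.50        77.9604       311.8415
  5        82.50        76.8650       384.3252
  6        82.50        75.7851       454.7106
  7        82.50        74.7203       523.0424
  8        82.50        73.6705       589.3643
  9        82.50        72.6355       653.7193
  10    2,082.50     1,807.7353    18,077.3533
  Σ                  2,499.9825    21,473.3075
P = 2,499.9825; Macaulay duration = 21,473.3075 / 2,499.9825 = 8.58938 half-year periods = 4.29469 years.
Modified duration = D_Mac / (1 + y) = 4.29469 / 1.01425 = 4.23435 years.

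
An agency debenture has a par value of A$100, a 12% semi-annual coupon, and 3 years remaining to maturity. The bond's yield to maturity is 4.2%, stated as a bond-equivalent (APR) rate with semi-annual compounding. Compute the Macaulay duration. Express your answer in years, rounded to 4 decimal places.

2.6478 years

Periodic yield y = 0.021. Discount each cash flow and weight by its period:
  t   CF        PV=CF/(1+0.021)^t    t·PV
  1         6.00         5.8766         5.8766
  2         6.00         5.7557        11.5114
  3         6.00         5.6373        16.9120
  4         6.00         5.5214        22.0856
  5         6.00         5.4078        27.0391
  6       106.00        93.5732       561.4391
  Σ                    121.7720       644.8638
Price P = Σ PV = 121.7720.
Macaulay duration = Σ(t·PV) / P = 644.8638 / 121.7720 = 5.29566 half-year periods.
In years: 5.29566 / 2 = 2.64783 years.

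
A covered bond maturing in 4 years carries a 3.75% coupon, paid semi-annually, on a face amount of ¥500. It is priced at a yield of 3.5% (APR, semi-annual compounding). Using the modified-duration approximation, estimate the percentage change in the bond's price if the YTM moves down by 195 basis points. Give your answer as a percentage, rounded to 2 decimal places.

Periodic yield y = 0.0175. Modified duration first:
  t   CF        PV=CF/(1+0.0175)^t    t·PV
  1        9.375         9.2138         9.2138
  2        9.375         9.0553        18.1106
  3        9.375         8.8995        26.6986
  4        9.375         8.7465        34.9859
  5        9.375         8.5961        42.9803
  6        9.375         8.4482        50.6893
  7        9.375         8.3029        58.1204
  8      509.375       443.3659     3,546.9272
  Σ                    504.6282     3,787.7260
P = 504.6282; D_Mac = 7.50597 half-year periods = 3.75299 yrs; D_mod = 3.75299/(1+0.0175) = 3.68844 yrs.
ΔP/P ≈ -D_mod · Δy = -3.68844 × (-0.0195) = +0.071925 = +7.1925%.

+7.19%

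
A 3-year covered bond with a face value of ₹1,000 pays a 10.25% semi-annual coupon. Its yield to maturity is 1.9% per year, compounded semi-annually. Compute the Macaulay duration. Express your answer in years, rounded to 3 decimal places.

Periodic yield y = 0.0095. Discount each cash flow and weight by its period:
  t   CF        PV=CF/(1+0.0095)^t    t·PV
  1        51.25        50.7677        50.7677
  2        51.25        50.2900       100.5799
  3        51.25        49.8167       149.4501
  4        51.25        49.3479       197.3916
  5        51.25        48.8835       244.4175
  6     1,051.25       993.2717     5,959.6303
  Σ                  1,242.3775     6,702.2370
Price P = Σ PV = 1,242.3775.
Macaulay duration = Σ(t·PV) / P = 6,702.2370 / 1,242.3775 = 5.39469 half-year periods.
In years: 5.39469 / 2 = 2.69734 years.

2.697 years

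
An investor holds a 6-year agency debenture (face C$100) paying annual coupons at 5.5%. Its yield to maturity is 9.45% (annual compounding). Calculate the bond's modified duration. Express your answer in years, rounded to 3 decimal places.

4.737 years

Periodic yield y = 0.0945. First find Macaulay duration:
  t   CF        PV=CF/(1+0.0945)^t    t·PV
  1         5.50         5.0251         5.0251
  2         5.50         4.5913         9.1825
  3         5.50         4.1948        12.5845
  4         5.50         3.8327        15.3306
  5         5.50         3.5017        17.5087
  6       105.50        61.3702       368.2215
  Σ                     82.5159       427.8529
P = 82.5159; Macaulay duration = 427.8529 / 82.5159 = 5.18510 years.
Modified duration = D_Mac / (1 + y) = 5.18510 / 1.0945 = 4.73741 years.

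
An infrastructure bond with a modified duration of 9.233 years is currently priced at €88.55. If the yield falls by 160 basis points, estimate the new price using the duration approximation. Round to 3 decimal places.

Duration approximation: ΔP/P ≈ -D_mod · Δy = -9.233 × (-0.016) = +0.147728.
New price ≈ 88.55 × (1 + 0.147728) = 101.6313144.

€101.631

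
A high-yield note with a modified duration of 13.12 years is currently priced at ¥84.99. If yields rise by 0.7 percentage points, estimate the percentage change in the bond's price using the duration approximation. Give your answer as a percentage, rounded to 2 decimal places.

-9.18%

Duration approximation: ΔP/P ≈ -D_mod · Δy = -13.12 × (+0.007) = -0.091840.
As a percentage: -9.1840%.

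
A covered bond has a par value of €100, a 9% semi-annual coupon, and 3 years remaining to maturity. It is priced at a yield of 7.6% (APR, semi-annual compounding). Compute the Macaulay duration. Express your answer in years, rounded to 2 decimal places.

Periodic yield y = 0.038. Discount each cash flow and weight by its period:
  t   CF        PV=CF/(1+0.038)^t    t·PV
  1         4.50         4.3353         4.3353
  2         4.50         4.1766         8.3531
  3         4.50         4.0237        12.0710
  4         4.50         3.8764        15.5054
  5         4.50         3.7344        18.6722
  6       104.50        83.5473       501.2835
  Σ                    103.6935       560.2204
Price P = Σ PV = 103.6935.
Macaulay duration = Σ(t·PV) / P = 560.2204 / 103.6935 = 5.40266 half-year periods.
In years: 5.40266 / 2 = 2.70133 years.

2.70 years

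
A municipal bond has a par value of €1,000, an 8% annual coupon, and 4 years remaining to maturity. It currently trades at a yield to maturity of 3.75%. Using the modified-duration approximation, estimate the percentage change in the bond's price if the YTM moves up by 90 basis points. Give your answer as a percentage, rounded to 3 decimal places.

-3.131%

Periodic yield y = 0.0375. Modified duration first:
  t   CF        PV=CF/(1+0.0375)^t    t·PV
  1        80.00        77.1084        77.1084
  2        80.00        74.3214       148.6428
  3        80.00        71.6351       214.9052
  4     1,080.00       932.1189     3,728.4758
  Σ                  1,155.1838     4,169.1322
P = 1,155.1838; D_Mac = 3.60906 yrs; D_mod = 3.60906/(1+0.0375) = 3.47862 yrs.
ΔP/P ≈ -D_mod · Δy = -3.47862 × (+0.009) = -0.031308 = -3.1308%.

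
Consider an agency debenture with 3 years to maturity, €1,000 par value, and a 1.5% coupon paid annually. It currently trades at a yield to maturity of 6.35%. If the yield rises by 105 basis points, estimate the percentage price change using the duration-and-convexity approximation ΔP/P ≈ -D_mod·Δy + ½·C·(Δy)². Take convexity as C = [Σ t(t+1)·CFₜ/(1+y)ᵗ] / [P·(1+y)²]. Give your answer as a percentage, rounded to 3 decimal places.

-2.858%

With y = 0.0635:
  t   CF        PV=CF/(1+0.0635)^t    t·PV        t(t+1)·PV
  1        15.00        14.1044        14.1044          28.2087
  2        15.00        13.2622        26.5244          79.5733
  3     1,015.00       843.8273     2,531.4818      10,125.9273
  Σ                    871.1939     2,572.1106      10,233.7094
P = 871.1939; D_Mac = 2.95240 yrs; D_mod = 2.77611 yrs; C = 10.38588.
Duration effect: -2.77611 × (+0.0105) = -0.029149
Convexity effect: 0.5 × 10.38588 × (0.0105)² = +0.0005725
ΔP/P ≈ -0.029149 + 0.0005725 = -0.028577 = -2.8577%.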